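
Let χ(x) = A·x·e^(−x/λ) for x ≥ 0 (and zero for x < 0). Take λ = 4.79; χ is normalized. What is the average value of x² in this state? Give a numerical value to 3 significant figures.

⟨x^2⟩ ≈ 68.8

The expectation value is the |χ|²-weighted average of x^2: ∫ x^2|χ|² dx.
Recall ∫₀^∞ x^m e^(−x/β) dx = m!·β^(m+1), evaluating both integrals, ⟨x²⟩ = 3·λ^2.
Putting λ = 4.79 gives 68.83.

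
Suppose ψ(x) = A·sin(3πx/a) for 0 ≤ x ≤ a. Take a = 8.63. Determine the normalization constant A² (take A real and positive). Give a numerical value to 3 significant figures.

We need A² ∫|f|² dx = 1, taking the integral from 0 to a.
Using sin²θ = (1 − cos 2θ)/2, the integral (without the A² prefactor) comes out to a/2.
Plugging in a = 8.63 yields A = 0.4814.

A^2 ≈ 0.232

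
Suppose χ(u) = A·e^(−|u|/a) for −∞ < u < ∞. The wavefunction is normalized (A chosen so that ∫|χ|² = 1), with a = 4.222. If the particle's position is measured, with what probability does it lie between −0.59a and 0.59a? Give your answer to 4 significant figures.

P ≈ 0.6927

P = ∫_{−0.59a}^{0.59a} |χ(u)|² du.
With A² fixed by ∫|χ|² = 1, i.e. A² = (a)^(−1), substitute and integrate.
Both integrals are even about u = 0, so only the u ≥ 0 halves are needed (the factors of 2 cancel). Let t = u/a; then A² and the length scale cancel, so P = ∫_{0}^{0.59} e^(-2·t) dt ÷ ∫_{0}^{∞} e^(-2·t) dt.
An antiderivative of e^(-2·t) is -e^(-2·t)/2; evaluating from 0 to 0.59 gives 1/2 - e^(-59/50)/2, while the full integral is 1/2.
Taking the ratio, P = 0.69272.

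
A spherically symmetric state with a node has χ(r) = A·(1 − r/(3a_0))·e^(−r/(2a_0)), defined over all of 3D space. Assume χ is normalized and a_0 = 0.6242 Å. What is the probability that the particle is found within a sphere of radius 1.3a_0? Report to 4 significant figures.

P = ∫ |χ|² 4πr² dr over r ≤ 1.3a_0.
The full normalization integral is A²·[8·π·a_0^3/3] = 1, fixing A².
In terms of u = r/a_0 (A², 4π and the length scale all cancel between numerator and denominator), P = [∫_{0}^{1.3} u^2·(1 - u/3)^2·e^(-u) du] / [∫_{0}^{∞} u^2·(1 - u/3)^2·e^(-u) du].
Using ∫ u^2·(1 - u/3)^2·e^(-u) du = (-u^4 + 2·u^3 - 3·u^2 - 6·u - 6)·e^(-u)/9, the numerator is ≈ 0.141828 and the denominator is 2/3.
The region integral divided by the full integral gives P = 0.21274.

P ≈ 0.2127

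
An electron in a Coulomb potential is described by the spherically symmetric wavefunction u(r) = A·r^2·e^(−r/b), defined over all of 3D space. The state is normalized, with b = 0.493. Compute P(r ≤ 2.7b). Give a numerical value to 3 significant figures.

P ≈ 0.298

P = ∫ |u|² 4πr² dr over r ≤ 2.7b.
Normalization gives A² = 1/(45·π·b^7/2).
In terms of t = r/b (A², 4π and the length scale all cancel between numerator and denominator), P = [∫_{0}^{2.7} t^6·e^(-2·t) dt] / [∫_{0}^{∞} t^6·e^(-2·t) dt].
An antiderivative of t^6·e^(-2·t) is -(4·t^6 + 12·t^5 + 30·t^4 + 60·t^3 + 90·t^2 + 90·t + 45)·e^(-2·t)/8; evaluating from 0 to 2.7 gives ≈ 1.6781, while the full integral is 45/8.
This evaluates to P = 0.2983.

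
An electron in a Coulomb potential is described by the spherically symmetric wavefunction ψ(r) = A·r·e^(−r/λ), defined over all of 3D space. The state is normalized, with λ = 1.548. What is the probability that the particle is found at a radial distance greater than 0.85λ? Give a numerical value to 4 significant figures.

P ≈ 0.9704

With dV = 4πr²dr, the probability is ∫|ψ|² dV over r > 0.85λ.
The full normalization integral is A²·[3·π·λ^5] = 1, fixing A².
Substituting u = r/λ, A², 4π and the length scale all cancel in the ratio: P = ∫_{0.85}^{∞} u^4·e^(-2·u) du / ∫_{0}^{∞} u^4·e^(-2·u) du.
With ∫ u^4·e^(-2·u) du = -(u^4/2 + u^3 + 3·u^2/2 + 3·u/2 + 3/4)·e^(-2·u) + C, the region integral is ≈ 0.727789 and the full one is 3/4.
The region integral divided by the full integral gives P = 0.97039.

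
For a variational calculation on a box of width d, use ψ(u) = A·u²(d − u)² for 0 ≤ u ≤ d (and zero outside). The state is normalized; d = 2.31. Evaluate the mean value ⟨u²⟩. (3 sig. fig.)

⟨u^2⟩ ≈ 1.46

The expectation value is the |ψ|²-weighted average of u^2: ∫ u^2|ψ|² du.
Evaluating both integrals, ⟨u²⟩ = 3·d^2/11.
With d = 2.31, ⟨u^2⟩ = 1.455.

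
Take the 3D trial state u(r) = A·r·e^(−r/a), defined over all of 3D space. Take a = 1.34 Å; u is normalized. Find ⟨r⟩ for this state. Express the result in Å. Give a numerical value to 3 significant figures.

⟨r⟩ ≈ 3.35 Å

By definition ⟨r⟩ = ∫ r |u(r)|² 4πr² dr.
Using ∫₀^∞ rⁿ e^(−αr) dr = n!/αⁿ⁺¹, since the A² factors cancel between numerator and denominator, ⟨r⟩ = 5·a/2.
Putting a = 1.34 gives 3.350.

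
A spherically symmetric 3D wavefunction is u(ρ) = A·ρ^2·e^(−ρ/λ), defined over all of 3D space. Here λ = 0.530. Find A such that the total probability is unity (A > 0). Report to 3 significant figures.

We need A² ∫|f|² 4πρ² dρ = 1, taking the integral from 0 to ∞.
Recall ∫₀^∞ ρ^m e^(−ρ/β) dρ = m!·β^(m+1), ∫|u|² 4πρ² dρ = A²·(45·π·λ^7/2).
Setting this equal to 1 gives A² = 1/(45·π·λ^7/2).
Plugging in λ = 0.530 yields A = 1.097.

A ≈ 1.10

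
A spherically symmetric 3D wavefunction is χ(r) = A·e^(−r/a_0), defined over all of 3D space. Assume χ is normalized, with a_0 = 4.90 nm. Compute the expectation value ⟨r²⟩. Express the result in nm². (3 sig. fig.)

⟨r²⟩ = ∫ r^2 |χ|² 4πr² dr over the full domain.
The ratio of the moment integral to the normalization integral gives ⟨r²⟩ = 3·a_0^2.
With a_0 = 4.90, ⟨r^2⟩ = 72.03.

⟨r^2⟩ ≈ 72.0 nm^2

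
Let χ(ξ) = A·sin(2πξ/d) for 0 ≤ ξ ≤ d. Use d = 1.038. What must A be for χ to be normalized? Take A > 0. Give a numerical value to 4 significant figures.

Require ∫ |χ|² dξ = 1 over the whole domain.
The integral (without the A² prefactor) comes out to d/2.
Hence A² = 1/[d/2].
Plugging in d = 1.038 yields A = 1.3881.

A ≈ 1.388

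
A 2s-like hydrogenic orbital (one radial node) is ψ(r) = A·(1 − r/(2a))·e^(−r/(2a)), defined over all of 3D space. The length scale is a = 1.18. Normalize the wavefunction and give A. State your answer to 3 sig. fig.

Normalization requires ∫|ψ|² 4πr² dr = 1, integrated from 0 to ∞.
Recall ∫₀^∞ r^m e^(−r/β) dr = m!·β^(m+1), ∫|ψ|² 4πr² dr = A²·(8·π·a^3).
Hence A² = 1/[8·π·a^3].
Plugging in a = 1.18 yields A = 0.1556.

A ≈ 0.156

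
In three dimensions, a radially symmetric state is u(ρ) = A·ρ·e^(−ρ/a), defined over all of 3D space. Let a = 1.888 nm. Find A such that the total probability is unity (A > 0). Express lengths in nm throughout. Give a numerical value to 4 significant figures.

We need A² ∫|f|² 4πρ² dρ = 1, taking the integral from 0 to ∞.
(Spherical symmetry: dV = 4πρ² dρ.)
The integral (without the A² prefactor) comes out to 3·π·a^5.
Hence A² = 1/[3·π·a^5].
With a = 1.888: A² = 0.0044230 and A = 0.066506.

A ≈ 0.06651 nm^(-5/2)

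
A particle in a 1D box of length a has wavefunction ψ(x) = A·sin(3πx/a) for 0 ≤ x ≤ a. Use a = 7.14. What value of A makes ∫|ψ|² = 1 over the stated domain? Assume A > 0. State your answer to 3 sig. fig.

Require ∫ |ψ|² dx = 1 over the whole domain.
Carrying out the integral gives A² · a/2.
Plugging in a = 7.14 yields A = 0.5293.

A ≈ 0.529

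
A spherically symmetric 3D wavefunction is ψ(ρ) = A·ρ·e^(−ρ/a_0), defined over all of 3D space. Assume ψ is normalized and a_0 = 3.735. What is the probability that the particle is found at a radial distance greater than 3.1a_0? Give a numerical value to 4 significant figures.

P ≈ 0.2592

With dV = 4πρ²dρ, the probability is ∫|ψ|² dV over ρ > 3.1a_0.
Normalization gives A² = 1/(3·π·a_0^5).
Substituting u = ρ/a_0, A², 4π and the length scale all cancel in the ratio: P = ∫_{3.1}^{∞} u^4·e^(-2·u) du / ∫_{0}^{∞} u^4·e^(-2·u) du.
Using ∫ u^4·e^(-2·u) du = -(u^4/2 + u^3 + 3·u^2/2 + 3·u/2 + 3/4)·e^(-2·u), the numerator is ≈ 0.194383 and the denominator is 3/4.
The region integral divided by the full integral gives P = 0.25918.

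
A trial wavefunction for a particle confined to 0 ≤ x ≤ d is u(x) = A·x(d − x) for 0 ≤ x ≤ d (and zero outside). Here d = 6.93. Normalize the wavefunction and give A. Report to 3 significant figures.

A ≈ 0.0433

We need A² ∫|f|² dx = 1, taking the integral from 0 to d.
With u = A·x(d − x), the integral evaluates to A²·[d^5/30].
With d = 6.93: A² = 0.001877 and A = 0.04332.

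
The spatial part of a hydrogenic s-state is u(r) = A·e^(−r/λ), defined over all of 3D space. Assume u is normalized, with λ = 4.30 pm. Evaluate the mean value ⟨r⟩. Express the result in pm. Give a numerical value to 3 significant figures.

By definition ⟨r⟩ = ∫ r |u(r)|² 4πr² dr.
Evaluating both integrals, ⟨r⟩ = 3·λ/2.
With λ = 4.30, ⟨r⟩ = 6.450.

⟨r⟩ ≈ 6.45 pm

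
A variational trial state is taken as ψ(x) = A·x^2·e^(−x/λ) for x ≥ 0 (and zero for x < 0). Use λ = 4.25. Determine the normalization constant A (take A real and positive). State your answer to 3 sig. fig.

A ≈ 0.0310

Require ∫ |ψ|² dx = 1 over the whole domain.
∫|ψ|² dx = A²·(3·λ^5/4).
Setting this equal to 1 gives A² = 1/(3·λ^5/4).
With λ = 4.25: A² = 0.0009616 and A = 0.03101.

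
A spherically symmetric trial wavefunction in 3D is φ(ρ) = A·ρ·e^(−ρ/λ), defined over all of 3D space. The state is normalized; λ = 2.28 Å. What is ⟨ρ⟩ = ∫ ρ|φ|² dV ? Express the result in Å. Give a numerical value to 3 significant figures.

⟨ρ⟩ ≈ 5.70 Å

⟨ρ⟩ = ∫ ρ |φ|² 4πρ² dρ over the full domain.
With ∫₀^∞ ρ^5 e^(−αρ) dρ = 5!/α^6, evaluating both integrals, ⟨ρ⟩ = 5·λ/2.
With λ = 2.28, ⟨ρ⟩ = 5.700.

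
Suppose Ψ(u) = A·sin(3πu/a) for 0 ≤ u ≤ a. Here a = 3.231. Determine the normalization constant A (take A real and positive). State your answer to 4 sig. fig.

A ≈ 0.7868

The normalization condition is ∫|Ψ|² du = 1 from 0 to a.
∫|Ψ|² du = A²·(a/2).
Substituting a = 3.231 gives A² = 0.61900, so A = 0.78677.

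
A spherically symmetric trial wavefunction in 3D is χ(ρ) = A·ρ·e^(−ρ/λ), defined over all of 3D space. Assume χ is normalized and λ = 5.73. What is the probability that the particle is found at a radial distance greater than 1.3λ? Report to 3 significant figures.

P ≈ 0.877

Integrate the radial probability density 4πρ²|χ|² over ρ > 1.3λ.
The full normalization integral is A²·[3·π·λ^5] = 1, fixing A².
Let u = ρ/λ; then A², 4π and the length scale all cancel, so P = ∫_{1.3}^{∞} u^4·e^(-2·u) du ÷ ∫_{0}^{∞} u^4·e^(-2·u) du.
An antiderivative of u^4·e^(-2·u) is -(u^4/2 + u^3 + 3·u^2/2 + 3·u/2 + 3/4)·e^(-2·u); evaluating from 1.3 to ∞ gives ≈ 0.65807, while the full integral is 3/4.
The region integral divided by the full integral gives P = 0.8774.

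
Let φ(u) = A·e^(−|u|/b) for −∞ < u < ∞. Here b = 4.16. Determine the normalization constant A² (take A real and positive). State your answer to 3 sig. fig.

Normalization requires ∫|φ|² du = 1, integrated from −∞ to ∞.
With φ = A·e^(−|u|/b), the integral evaluates to A²·[b].
With b = 4.16: A² = 0.2404 and A = 0.4903.

A^2 ≈ 0.240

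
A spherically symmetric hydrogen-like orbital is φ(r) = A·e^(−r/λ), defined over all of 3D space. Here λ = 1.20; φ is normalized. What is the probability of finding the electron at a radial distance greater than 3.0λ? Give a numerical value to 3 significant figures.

Integrate the radial probability density 4πr²|φ|² over r > 3.0λ.
Normalization gives A² = 1/(π·λ^3).
In terms of u = r/λ (A², 4π and the length scale all cancel between numerator and denominator), P = [∫_{3.0}^{∞} u^2·e^(-2·u) du] / [∫_{0}^{∞} u^2·e^(-2·u) du].
With ∫ u^2·e^(-2·u) du = -(2·u^2 + 2·u + 1)·e^(-2·u)/4 + C, the region integral is 25·e^(-6)/4 and the full one is 1/4.
This evaluates to P = 0.06197.

P ≈ 0.0620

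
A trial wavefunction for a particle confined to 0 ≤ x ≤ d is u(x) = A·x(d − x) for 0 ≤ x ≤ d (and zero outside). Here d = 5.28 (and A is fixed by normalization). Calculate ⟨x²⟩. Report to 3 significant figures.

By definition ⟨x²⟩ = ∫ x^2 |u(x)|² dx.
Expanding the polynomial and integrating term by term, since the A² factors cancel between numerator and denominator, ⟨x²⟩ = 2·d^2/7.
With d = 5.28, ⟨x^2⟩ = 7.965.

⟨x^2⟩ ≈ 7.97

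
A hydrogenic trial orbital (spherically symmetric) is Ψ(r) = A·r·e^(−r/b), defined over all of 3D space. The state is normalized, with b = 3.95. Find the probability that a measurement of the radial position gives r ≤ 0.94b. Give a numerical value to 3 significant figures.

With dV = 4πr²dr, the probability is ∫|Ψ|² dV over r ≤ 0.94b.
A² is fixed by ∫₀^∞ 4πr²|Ψ|² dr = 1, i.e. A² = (3·π·b^5)^(−1).
In terms of u = r/b (A², 4π and the length scale all cancel between numerator and denominator), P = [∫_{0}^{0.94} u^4·e^(-2·u) du] / [∫_{0}^{∞} u^4·e^(-2·u) du].
Using ∫ u^4·e^(-2·u) du = -(u^4/2 + u^3 + 3·u^2/2 + 3·u/2 + 3/4)·e^(-2·u), the numerator is ≈ 0.031856 and the denominator is 3/4.
The region integral divided by the full integral gives P = 0.04248.

P ≈ 0.0425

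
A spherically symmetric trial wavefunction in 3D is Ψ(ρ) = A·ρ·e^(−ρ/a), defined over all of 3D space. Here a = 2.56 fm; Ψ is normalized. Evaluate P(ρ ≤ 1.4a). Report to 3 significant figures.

P ≈ 0.152

With dV = 4πρ²dρ, the probability is ∫|Ψ|² dV over ρ ≤ 1.4a.
A² is fixed by ∫₀^∞ 4πρ²|Ψ|² dρ = 1, i.e. A² = (3·π·a^5)^(−1).
Let u = ρ/a; then A², 4π and the length scale all cancel, so P = ∫_{0}^{1.4} u^4·e^(-2·u) du ÷ ∫_{0}^{∞} u^4·e^(-2·u) du.
Using ∫ u^4·e^(-2·u) du = -(u^4/2 + u^3 + 3·u^2/2 + 3·u/2 + 3/4)·e^(-2·u), the numerator is ≈ 0.11424 and the denominator is 3/4.
Taking the ratio yields P = 0.1523.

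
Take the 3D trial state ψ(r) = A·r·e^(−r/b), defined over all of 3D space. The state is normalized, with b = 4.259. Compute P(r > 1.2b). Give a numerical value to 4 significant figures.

With dV = 4πr²dr, the probability is ∫|ψ|² dV over r > 1.2b.
The full normalization integral is A²·[3·π·b^5] = 1, fixing A².
Let u = r/b; then A², 4π and the length scale all cancel, so P = ∫_{1.2}^{∞} u^4·e^(-2·u) du ÷ ∫_{0}^{∞} u^4·e^(-2·u) du.
Using ∫ u^4·e^(-2·u) du = -(u^4/2 + u^3 + 3·u^2/2 + 3·u/2 + 3/4)·e^(-2·u), the numerator is ≈ 0.678099 and the denominator is 3/4.
Taking the ratio yields P = 0.90413.

P ≈ 0.9041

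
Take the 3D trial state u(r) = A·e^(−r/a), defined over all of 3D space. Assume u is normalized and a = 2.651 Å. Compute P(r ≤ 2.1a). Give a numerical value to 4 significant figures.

P ≈ 0.7898

Integrate the radial probability density 4πr²|u|² over r ≤ 2.1a.
Normalization gives A² = 1/(π·a^3).
Let t = r/a; then A², 4π and the length scale all cancel, so P = ∫_{0}^{2.1} t^2·e^(-2·t) dt ÷ ∫_{0}^{∞} t^2·e^(-2·t) dt.
With ∫ t^2·e^(-2·t) dt = -(2·t^2 + 2·t + 1)·e^(-2·t)/4 + C, the region integral is 1/4 - 701·e^(-21/5)/200 and the full one is 1/4.
Taking the ratio yields P = 0.78976.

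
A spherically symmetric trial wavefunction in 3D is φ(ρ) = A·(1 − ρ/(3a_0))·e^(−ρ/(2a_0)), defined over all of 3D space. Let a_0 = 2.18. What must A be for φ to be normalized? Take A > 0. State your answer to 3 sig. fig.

We need A² ∫|f|² 4πρ² dρ = 1, taking the integral from 0 to ∞.
In 3D with spherical symmetry the volume element is 4πρ² dρ.
The integral (without the A² prefactor) comes out to 8·π·a_0^3/3.
Setting this equal to 1 gives A² = 1/(8·π·a_0^3/3).
Plugging in a_0 = 2.18 yields A = 0.1073.

A ≈ 0.107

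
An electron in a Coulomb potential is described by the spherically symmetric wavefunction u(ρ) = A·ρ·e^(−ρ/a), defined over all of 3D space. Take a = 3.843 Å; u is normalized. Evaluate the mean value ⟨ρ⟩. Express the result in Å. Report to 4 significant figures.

⟨ρ⟩ = ∫ ρ |u|² 4πρ² dρ over the full domain.
Using ∫₀^∞ ρⁿ e^(−αρ) dρ = n!/αⁿ⁺¹, evaluating both integrals, ⟨ρ⟩ = 5·a/2.
With a = 3.843, ⟨ρ⟩ = 9.6075.

⟨ρ⟩ ≈ 9.608 Å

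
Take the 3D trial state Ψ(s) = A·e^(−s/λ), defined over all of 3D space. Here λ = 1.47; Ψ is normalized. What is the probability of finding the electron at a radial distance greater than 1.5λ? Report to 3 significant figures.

Integrate the radial probability density 4πs²|Ψ|² over s > 1.5λ.
Normalization gives A² = 1/(π·λ^3).
In terms of u = s/λ (A², 4π and the length scale all cancel between numerator and denominator), P = [∫_{1.5}^{∞} u^2·e^(-2·u) du] / [∫_{0}^{∞} u^2·e^(-2·u) du].
With ∫ u^2·e^(-2·u) du = -(2·u^2 + 2·u + 1)·e^(-2·u)/4 + C, the region integral is 17·e^(-3)/8 and the full one is 1/4.
This evaluates to P = 0.4232.

P ≈ 0.423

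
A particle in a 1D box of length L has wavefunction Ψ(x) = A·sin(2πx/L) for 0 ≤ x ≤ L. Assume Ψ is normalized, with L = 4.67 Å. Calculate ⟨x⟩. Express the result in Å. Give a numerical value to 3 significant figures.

The expectation value is the |Ψ|²-weighted average of x: ∫ x|Ψ|² dx.
The ratio of the moment integral to the normalization integral gives ⟨x⟩ = L/2.
With L = 4.67, ⟨x⟩ = 2.335.

⟨x⟩ ≈ 2.34 Å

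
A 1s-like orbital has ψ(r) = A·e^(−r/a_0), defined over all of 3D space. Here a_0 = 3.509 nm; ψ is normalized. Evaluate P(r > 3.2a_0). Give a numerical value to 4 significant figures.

Integrate the radial probability density 4πr²|ψ|² over r > 3.2a_0.
The full normalization integral is A²·[π·a_0^3] = 1, fixing A².
Let u = r/a_0; then A², 4π and the length scale all cancel, so P = ∫_{3.2}^{∞} u^2·e^(-2·u) du ÷ ∫_{0}^{∞} u^2·e^(-2·u) du.
Using ∫ u^2·e^(-2·u) du = -(2·u^2 + 2·u + 1)·e^(-2·u)/4, the numerator is 697·e^(-32/5)/100 and the denominator is 1/4.
This evaluates to P = 0.046324.

P ≈ 0.04632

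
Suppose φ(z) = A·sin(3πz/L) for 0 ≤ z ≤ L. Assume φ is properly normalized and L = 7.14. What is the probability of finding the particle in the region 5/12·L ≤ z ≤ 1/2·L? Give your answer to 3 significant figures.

P = ∫_{5/12·L}^{1/2·L} |φ(z)|² dz.
Since A² = 1/(L/2), this is the region integral divided by the full normalization integral.
Substituting u = z/L, A² and the length scale cancel in the ratio: P = ∫_{5/12}^{1/2} sin(3·π·u)^2 du / ∫_{0}^{1} sin(3·π·u)^2 du.
Using ∫ sin(3·π·u)^2 du = u/2 - sin(6·π·u)/(12·π), the numerator is 1/(12·π) + 1/24 and the denominator is 1/2.
The result is P = (2 + π)/(12·π).

P ≈ 0.136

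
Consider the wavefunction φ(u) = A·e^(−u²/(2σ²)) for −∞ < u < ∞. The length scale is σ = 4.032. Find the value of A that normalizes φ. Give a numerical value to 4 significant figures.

Normalization requires ∫|φ|² du = 1, integrated from −∞ to ∞.
Carrying out the integral gives A² · √(π)·σ.
Hence A² = 1/[√(π)·σ].
Substituting σ = 4.032 gives A² = 0.13993, so A = 0.37407.

A ≈ 0.3741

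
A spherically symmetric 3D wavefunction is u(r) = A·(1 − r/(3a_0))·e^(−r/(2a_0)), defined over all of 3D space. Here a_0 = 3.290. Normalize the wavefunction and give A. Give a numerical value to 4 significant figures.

A ≈ 0.05790

Normalization requires ∫|u|² 4πr² dr = 1, integrated from 0 to ∞.
In 3D with spherical symmetry the volume element is 4πr² dr.
Using ∫₀^∞ rⁿ e^(−αr) dr = n!/αⁿ⁺¹, ∫|u|² 4πr² dr = A²·(8·π·a_0^3/3).
Hence A² = 1/[8·π·a_0^3/3].
Substituting a_0 = 3.290 gives A² = 0.0033519, so A = 0.057896.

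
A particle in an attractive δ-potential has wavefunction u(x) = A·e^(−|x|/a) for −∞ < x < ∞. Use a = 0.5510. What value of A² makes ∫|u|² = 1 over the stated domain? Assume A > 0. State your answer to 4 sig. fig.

The normalization condition is ∫|u|² dx = 1 from −∞ to ∞.
With ∫₀^∞ x^0 e^(−αx) dx = 0!/α^1, carrying out the integral gives A² · a.
Hence A² = 1/[a].
Plugging in a = 0.5510 yields A = 1.3472.

A^2 ≈ 1.815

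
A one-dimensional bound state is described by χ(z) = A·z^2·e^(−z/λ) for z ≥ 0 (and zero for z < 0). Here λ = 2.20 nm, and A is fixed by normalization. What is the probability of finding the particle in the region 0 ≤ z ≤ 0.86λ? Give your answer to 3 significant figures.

P ≈ 0.0309

|χ|² is the probability density, so P = ∫_{0}^{0.86λ} |χ|² dz.
Since A² = 1/(3·λ^5/4), this is the region integral divided by the full normalization integral.
Substituting u = z/λ, A² and the length scale cancel in the ratio: P = ∫_{0}^{0.86} u^4·e^(-2·u) du / ∫_{0}^{∞} u^4·e^(-2·u) du.
Using ∫ u^4·e^(-2·u) du = -(u^4/2 + u^3 + 3·u^2/2 + 3·u/2 + 3/4)·e^(-2·u), the numerator is ≈ 0.023178 and the denominator is 3/4.
Taking the ratio, P = 0.03090.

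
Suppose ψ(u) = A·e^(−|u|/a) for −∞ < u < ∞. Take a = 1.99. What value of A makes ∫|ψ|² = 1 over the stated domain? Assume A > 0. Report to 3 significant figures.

A ≈ 0.709

We need A² ∫|f|² du = 1, taking the integral from −∞ to ∞.
Using ∫₀^∞ uⁿ e^(−αu) du = n!/αⁿ⁺¹, with ψ = A·e^(−|u|/a), the integral evaluates to A²·[a].
So A² = (a)^(−1).
Plugging in a = 1.99 yields A = 0.7089.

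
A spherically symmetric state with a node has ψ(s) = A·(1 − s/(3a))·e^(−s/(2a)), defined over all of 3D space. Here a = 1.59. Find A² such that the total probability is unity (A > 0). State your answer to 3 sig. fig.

A^2 ≈ 0.0297

The normalization condition is ∫|ψ|² 4πs² ds = 1 from 0 to ∞.
(Spherical symmetry: dV = 4πs² ds.)
Using ∫₀^∞ sⁿ e^(−αs) ds = n!/αⁿ⁺¹, ∫|ψ|² 4πs² ds = A²·(8·π·a^3/3).
So A² = (8·π·a^3/3)^(−1).
Substituting a = 1.59 gives A² = 0.02970, so A = 0.1723.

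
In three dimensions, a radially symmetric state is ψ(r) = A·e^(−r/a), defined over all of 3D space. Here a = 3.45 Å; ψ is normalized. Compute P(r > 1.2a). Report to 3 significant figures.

With dV = 4πr²dr, the probability is ∫|ψ|² dV over r > 1.2a.
A² is fixed by ∫₀^∞ 4πr²|ψ|² dr = 1, i.e. A² = (π·a^3)^(−1).
Let u = r/a; then A², 4π and the length scale all cancel, so P = ∫_{1.2}^{∞} u^2·e^(-2·u) du ÷ ∫_{0}^{∞} u^2·e^(-2·u) du.
With ∫ u^2·e^(-2·u) du = -(2·u^2 + 2·u + 1)·e^(-2·u)/4 + C, the region integral is 157·e^(-12/5)/100 and the full one is 1/4.
Taking the ratio yields P = 0.5697.

P ≈ 0.570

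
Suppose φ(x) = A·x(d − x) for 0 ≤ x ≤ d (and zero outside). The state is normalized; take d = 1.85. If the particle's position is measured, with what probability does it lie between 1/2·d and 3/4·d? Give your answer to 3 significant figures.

|φ|² is the probability density, so P = ∫_{1/2·d}^{3/4·d} |φ|² dx.
Since A² = 1/(d^5/30), this is the region integral divided by the full normalization integral.
In terms of u = x/d (A² and the length scale cancel between numerator and denominator), P = [∫_{1/2}^{3/4} u^2·(1 - u)^2 du] / [∫_{0}^{1} u^2·(1 - u)^2 du].
An antiderivative of u^2·(1 - u)^2 is u^3·(6·u^2 - 15·u + 10)/30; evaluating from 1/2 to 3/4 gives ≈ 0.013216, while the full integral is 1/30.
The result is P = 203/512.

P ≈ 0.396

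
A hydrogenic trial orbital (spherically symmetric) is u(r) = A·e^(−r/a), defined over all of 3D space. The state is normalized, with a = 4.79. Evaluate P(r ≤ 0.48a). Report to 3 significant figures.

P ≈ 0.0731

Integrate the radial probability density 4πr²|u|² over r ≤ 0.48a.
The full normalization integral is A²·[π·a^3] = 1, fixing A².
Let t = r/a; then A², 4π and the length scale all cancel, so P = ∫_{0}^{0.48} t^2·e^(-2·t) dt ÷ ∫_{0}^{∞} t^2·e^(-2·t) dt.
An antiderivative of t^2·e^(-2·t) is -(2·t^2 + 2·t + 1)·e^(-2·t)/4; evaluating from 0 to 0.48 gives 1/4 - 1513·e^(-24/25)/2500, while the full integral is 1/4.
The region integral divided by the full integral gives P = 0.07309.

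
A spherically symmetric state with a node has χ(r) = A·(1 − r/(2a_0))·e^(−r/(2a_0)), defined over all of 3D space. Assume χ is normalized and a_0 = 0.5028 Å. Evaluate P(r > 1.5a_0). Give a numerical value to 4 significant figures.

P ≈ 0.9500

With dV = 4πr²dr, the probability is ∫|χ|² dV over r > 1.5a_0.
Normalization gives A² = 1/(8·π·a_0^3).
In terms of u = r/a_0 (A², 4π and the length scale all cancel between numerator and denominator), P = [∫_{1.5}^{∞} u^2·(1 - u/2)^2·e^(-u) du] / [∫_{0}^{∞} u^2·(1 - u/2)^2·e^(-u) du].
Using ∫ u^2·(1 - u/2)^2·e^(-u) du = -(u^4/4 + u^2 + 2·u + 2)·e^(-u), the numerator is 545·e^(-3/2)/64 and the denominator is 2.
This evaluates to P = 0.95005.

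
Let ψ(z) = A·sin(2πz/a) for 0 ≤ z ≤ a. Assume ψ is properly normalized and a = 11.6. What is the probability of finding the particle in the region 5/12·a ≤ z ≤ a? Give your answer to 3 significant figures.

P ≈ 0.514

|ψ|² is the probability density, so P = ∫_{5/12·a}^{a} |ψ|² dz.
With A² fixed by ∫|ψ|² = 1, i.e. A² = (a/2)^(−1), substitute and integrate.
Let u = z/a; then A² and the length scale cancel, so P = ∫_{5/12}^{1} sin(2·π·u)^2 du ÷ ∫_{0}^{1} sin(2·π·u)^2 du.
An antiderivative of sin(2·π·u)^2 is u/2 - sin(4·π·u)/(8·π); evaluating from 5/12 to 1 gives -√(3)/(16·π) + 7/24, while the full integral is 1/2.
The result is P = -√(3)/(8·π) + 7/12.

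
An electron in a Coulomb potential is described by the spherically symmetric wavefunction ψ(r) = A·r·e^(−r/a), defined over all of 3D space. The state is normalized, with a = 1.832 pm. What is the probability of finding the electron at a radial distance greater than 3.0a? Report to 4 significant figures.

Integrate the radial probability density 4πr²|ψ|² over r > 3.0a.
A² is fixed by ∫₀^∞ 4πr²|ψ|² dr = 1, i.e. A² = (3·π·a^5)^(−1).
In terms of u = r/a (A², 4π and the length scale all cancel between numerator and denominator), P = [∫_{3.0}^{∞} u^4·e^(-2·u) du] / [∫_{0}^{∞} u^4·e^(-2·u) du].
Using ∫ u^4·e^(-2·u) du = -(u^4/2 + u^3 + 3·u^2/2 + 3·u/2 + 3/4)·e^(-2·u), the numerator is 345·e^(-6)/4 and the denominator is 3/4.
This evaluates to P = 0.28506.

P ≈ 0.2851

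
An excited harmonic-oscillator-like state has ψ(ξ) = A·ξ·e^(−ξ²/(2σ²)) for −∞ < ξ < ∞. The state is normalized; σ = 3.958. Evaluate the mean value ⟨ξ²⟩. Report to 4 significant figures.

The expectation value is the |ψ|²-weighted average of ξ^2: ∫ ξ^2|ψ|² dξ.
Since the A² factors cancel between numerator and denominator, ⟨ξ²⟩ = 3·σ^2/2.
With σ = 3.958, ⟨ξ^2⟩ = 23.499.

⟨ξ^2⟩ ≈ 23.50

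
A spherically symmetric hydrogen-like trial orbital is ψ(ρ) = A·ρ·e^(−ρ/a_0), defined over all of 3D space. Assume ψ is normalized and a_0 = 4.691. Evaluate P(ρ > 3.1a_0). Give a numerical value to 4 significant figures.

P = ∫ |ψ|² 4πρ² dρ over ρ > 3.1a_0.
The full normalization integral is A²·[3·π·a_0^5] = 1, fixing A².
Substituting u = ρ/a_0, A², 4π and the length scale all cancel in the ratio: P = ∫_{3.1}^{∞} u^4·e^(-2·u) du / ∫_{0}^{∞} u^4·e^(-2·u) du.
An antiderivative of u^4·e^(-2·u) is -(u^4/2 + u^3 + 3·u^2/2 + 3·u/2 + 3/4)·e^(-2·u); evaluating from 3.1 to ∞ gives ≈ 0.194383, while the full integral is 3/4.
The region integral divided by the full integral gives P = 0.25918.

P ≈ 0.2592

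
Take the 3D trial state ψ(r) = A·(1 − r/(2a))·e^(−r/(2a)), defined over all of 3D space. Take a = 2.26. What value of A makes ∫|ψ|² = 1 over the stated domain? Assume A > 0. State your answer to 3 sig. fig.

A ≈ 0.0587

We need A² ∫|f|² 4πr² dr = 1, taking the integral from 0 to ∞.
In 3D with spherical symmetry the volume element is 4πr² dr.
Recall ∫₀^∞ r^m e^(−r/β) dr = m!·β^(m+1), carrying out the integral gives A² · 8·π·a^3.
Hence A² = 1/[8·π·a^3].
Plugging in a = 2.26 yields A = 0.05871.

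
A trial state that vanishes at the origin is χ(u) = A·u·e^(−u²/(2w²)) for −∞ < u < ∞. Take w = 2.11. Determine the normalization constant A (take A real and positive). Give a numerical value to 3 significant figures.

We need A² ∫|f|² du = 1, taking the integral from −∞ to ∞.
With χ = A·u·e^(−u²/(2w²)), the integral evaluates to A²·[√(π)·w^3/2].
Setting this equal to 1 gives A² = 1/(√(π)·w^3/2).
Substituting w = 2.11 gives A² = 0.1201, so A = 0.3466.

A ≈ 0.347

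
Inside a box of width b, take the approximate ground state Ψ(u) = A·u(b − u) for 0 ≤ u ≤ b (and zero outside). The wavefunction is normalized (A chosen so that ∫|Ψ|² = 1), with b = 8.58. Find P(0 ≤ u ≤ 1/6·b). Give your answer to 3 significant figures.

P ≈ 0.0355

|Ψ|² is the probability density, so P = ∫_{0}^{1/6·b} |Ψ|² du.
The normalization integral ∫|Ψ|²du over the whole domain equals b^5/30·A², and A² cancels in the ratio.
Let t = u/b; then A² and the length scale cancel, so P = ∫_{0}^{1/6} t^2·(1 - t)^2 dt ÷ ∫_{0}^{1} t^2·(1 - t)^2 dt.
Using ∫ t^2·(1 - t)^2 dt = t^3·(6·t^2 - 15·t + 10)/30, the numerator is ≈ 0.0011831 and the denominator is 1/30.
Taking the ratio, P = 23/648.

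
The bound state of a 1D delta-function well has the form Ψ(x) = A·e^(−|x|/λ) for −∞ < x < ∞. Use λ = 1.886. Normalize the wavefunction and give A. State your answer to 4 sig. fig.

A ≈ 0.7282

Normalization requires ∫|Ψ|² dx = 1, integrated from −∞ to ∞.
Recall ∫₀^∞ x^m e^(−x/β) dx = m!·β^(m+1), the integral (without the A² prefactor) comes out to λ.
Plugging in λ = 1.886 yields A = 0.72816.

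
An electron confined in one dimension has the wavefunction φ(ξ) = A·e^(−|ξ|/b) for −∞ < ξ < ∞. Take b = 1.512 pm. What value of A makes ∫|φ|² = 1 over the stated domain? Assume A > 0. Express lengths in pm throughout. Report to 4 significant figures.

A ≈ 0.8133 pm^(-1/2)

Require ∫ |φ|² dξ = 1 over the whole domain.
With ∫₀^∞ ξ^0 e^(−αξ) dξ = 0!/α^1, carrying out the integral gives A² · b.
Hence A² = 1/[b].
Substituting b = 1.512 gives A² = 0.66138, so A = 0.81325.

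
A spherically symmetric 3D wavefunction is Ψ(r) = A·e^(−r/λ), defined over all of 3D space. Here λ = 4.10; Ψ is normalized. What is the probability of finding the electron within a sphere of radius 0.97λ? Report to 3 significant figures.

P ≈ 0.307

P = ∫ |Ψ|² 4πr² dr over r ≤ 0.97λ.
The full normalization integral is A²·[π·λ^3] = 1, fixing A².
Let u = r/λ; then A², 4π and the length scale all cancel, so P = ∫_{0}^{0.97} u^2·e^(-2·u) du ÷ ∫_{0}^{∞} u^2·e^(-2·u) du.
Using ∫ u^2·e^(-2·u) du = -(2·u^2 + 2·u + 1)·e^(-2·u)/4, the numerator is ≈ 0.076772 and the denominator is 1/4.
The region integral divided by the full integral gives P = 0.3071.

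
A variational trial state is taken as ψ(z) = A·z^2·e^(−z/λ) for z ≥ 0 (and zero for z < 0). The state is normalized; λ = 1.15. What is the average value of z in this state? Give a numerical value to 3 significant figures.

⟨z⟩ = ∫ z |ψ|² dz over the full domain.
Evaluating both integrals, ⟨z⟩ = 5·λ/2.
Putting λ = 1.15 gives 2.875.

⟨z⟩ ≈ 2.88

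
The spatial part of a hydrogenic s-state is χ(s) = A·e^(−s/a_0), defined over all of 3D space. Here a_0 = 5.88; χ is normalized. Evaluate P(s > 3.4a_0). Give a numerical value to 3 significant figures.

P = ∫ |χ|² 4πs² ds over s > 3.4a_0.
Normalization gives A² = 1/(π·a_0^3).
Substituting u = s/a_0, A², 4π and the length scale all cancel in the ratio: P = ∫_{3.4}^{∞} u^2·e^(-2·u) du / ∫_{0}^{∞} u^2·e^(-2·u) du.
With ∫ u^2·e^(-2·u) du = -(2·u^2 + 2·u + 1)·e^(-2·u)/4 + C, the region integral is 773·e^(-34/5)/100 and the full one is 1/4.
This evaluates to P = 0.03444.

P ≈ 0.0344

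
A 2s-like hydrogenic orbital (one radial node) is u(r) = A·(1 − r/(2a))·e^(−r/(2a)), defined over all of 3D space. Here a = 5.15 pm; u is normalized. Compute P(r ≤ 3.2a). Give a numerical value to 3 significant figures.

P ≈ 0.0858

P = ∫ |u|² 4πr² dr over r ≤ 3.2a.
A² is fixed by ∫₀^∞ 4πr²|u|² dr = 1, i.e. A² = (8·π·a^3)^(−1).
In terms of t = r/a (A², 4π and the length scale all cancel between numerator and denominator), P = [∫_{0}^{3.2} t^2·(1 - t/2)^2·e^(-t) dt] / [∫_{0}^{∞} t^2·(1 - t/2)^2·e^(-t) dt].
Using ∫ t^2·(1 - t/2)^2·e^(-t) dt = -(t^4/4 + t^2 + 2·t + 2)·e^(-t), the numerator is ≈ 0.17164 and the denominator is 2.
The region integral divided by the full integral gives P = 0.08582.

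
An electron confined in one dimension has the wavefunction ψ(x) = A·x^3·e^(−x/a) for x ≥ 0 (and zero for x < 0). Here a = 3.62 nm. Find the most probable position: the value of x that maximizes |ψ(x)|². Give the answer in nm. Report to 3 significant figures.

Set d/dx [|ψ(x)|²] = 0 and solve for x > 0.
Solving yields x = 3·a.
With a = 3.62, the most probable position is 10.86 nm.

x ≈ 10.9 nm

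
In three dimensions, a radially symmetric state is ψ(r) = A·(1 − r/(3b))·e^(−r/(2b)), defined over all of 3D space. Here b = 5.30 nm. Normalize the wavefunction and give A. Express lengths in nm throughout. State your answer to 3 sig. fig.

Require ∫ |ψ|² 4πr² dr = 1 over the whole domain.
(Spherical symmetry: dV = 4πr² dr.)
The integral (without the A² prefactor) comes out to 8·π·b^3/3.
Setting this equal to 1 gives A² = 1/(8·π·b^3/3).
Substituting b = 5.30 gives A² = 0.0008018, so A = 0.02832.

A ≈ 0.0283 nm^(-3/2)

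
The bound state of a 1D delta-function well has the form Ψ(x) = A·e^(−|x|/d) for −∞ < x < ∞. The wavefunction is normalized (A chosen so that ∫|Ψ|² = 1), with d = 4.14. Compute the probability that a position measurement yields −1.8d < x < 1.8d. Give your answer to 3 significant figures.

P = ∫_{−1.8d}^{1.8d} |Ψ(x)|² dx.
Since A² = 1/(d), this is the region integral divided by the full normalization integral.
By symmetry take twice the x ≥ 0 contribution in numerator and denominator; the 2's cancel. In terms of u = x/d (A² and the length scale cancel between numerator and denominator), P = [∫_{0}^{1.8} e^(-2·u) du] / [∫_{0}^{∞} e^(-2·u) du].
An antiderivative of e^(-2·u) is -e^(-2·u)/2; evaluating from 0 to 1.8 gives 1/2 - e^(-18/5)/2, while the full integral is 1/2.
Evaluating gives P = 0.9727.

P ≈ 0.973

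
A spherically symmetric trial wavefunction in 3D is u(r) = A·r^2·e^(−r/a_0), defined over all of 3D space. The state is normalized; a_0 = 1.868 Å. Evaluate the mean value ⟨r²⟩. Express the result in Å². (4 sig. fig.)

⟨r^2⟩ ≈ 48.85 Å^2

By definition ⟨r²⟩ = ∫ r^2 |u(r)|² 4πr² dr.
The ratio of the moment integral to the normalization integral gives ⟨r²⟩ = 14·a_0^2.
With a_0 = 1.868, ⟨r^2⟩ = 48.852.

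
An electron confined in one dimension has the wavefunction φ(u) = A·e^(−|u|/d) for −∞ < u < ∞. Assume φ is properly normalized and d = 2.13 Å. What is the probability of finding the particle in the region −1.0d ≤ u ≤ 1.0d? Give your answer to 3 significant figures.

P ≈ 0.865

|φ|² is the probability density, so P = ∫_{−1.0d}^{1.0d} |φ|² du.
Since A² = 1/(d), this is the region integral divided by the full normalization integral.
Both integrals are even about u = 0, so only the u ≥ 0 halves are needed (the factors of 2 cancel). In terms of t = u/d (A² and the length scale cancel between numerator and denominator), P = [∫_{0}^{1.0} e^(-2·t) dt] / [∫_{0}^{∞} e^(-2·t) dt].
With ∫ e^(-2·t) dt = -e^(-2·t)/2 + C, the region integral is 1/2 - e^(-2)/2 and the full one is 1/2.
Evaluating gives P = 0.8647.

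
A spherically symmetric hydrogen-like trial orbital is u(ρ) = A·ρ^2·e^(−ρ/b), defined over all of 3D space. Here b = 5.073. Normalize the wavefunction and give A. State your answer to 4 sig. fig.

A ≈ 0.0004045

Require ∫ |u|² 4πρ² dρ = 1 over the whole domain.
(Spherical symmetry: dV = 4πρ² dρ.)
Using ∫₀^∞ ρⁿ e^(−αρ) dρ = n!/αⁿ⁺¹, carrying out the integral gives A² · 45·π·b^7/2.
With b = 5.073: A² = 1.6361E-7 and A = 0.00040449.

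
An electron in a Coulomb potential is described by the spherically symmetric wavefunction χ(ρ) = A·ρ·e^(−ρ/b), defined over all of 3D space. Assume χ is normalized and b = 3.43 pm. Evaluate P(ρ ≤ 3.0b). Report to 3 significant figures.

P ≈ 0.715

With dV = 4πρ²dρ, the probability is ∫|χ|² dV over ρ ≤ 3.0b.
A² is fixed by ∫₀^∞ 4πρ²|χ|² dρ = 1, i.e. A² = (3·π·b^5)^(−1).
Let u = ρ/b; then A², 4π and the length scale all cancel, so P = ∫_{0}^{3.0} u^4·e^(-2·u) du ÷ ∫_{0}^{∞} u^4·e^(-2·u) du.
An antiderivative of u^4·e^(-2·u) is -(u^4/2 + u^3 + 3·u^2/2 + 3·u/2 + 3/4)·e^(-2·u); evaluating from 0 to 3.0 gives 3/4 - 345·e^(-6)/4, while the full integral is 3/4.
This evaluates to P = 0.7149.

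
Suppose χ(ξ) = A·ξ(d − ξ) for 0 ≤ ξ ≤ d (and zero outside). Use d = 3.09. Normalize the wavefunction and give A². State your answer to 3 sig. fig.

We need A² ∫|f|² dξ = 1, taking the integral from 0 to d.
The integral (without the A² prefactor) comes out to d^5/30.
So A² = (d^5/30)^(−1).
Plugging in d = 3.09 yields A = 0.3263.

A^2 ≈ 0.106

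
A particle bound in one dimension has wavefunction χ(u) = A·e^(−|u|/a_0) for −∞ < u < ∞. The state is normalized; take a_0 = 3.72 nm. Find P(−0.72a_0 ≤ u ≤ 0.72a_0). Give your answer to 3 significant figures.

P ≈ 0.763

|χ|² is the probability density, so P = ∫_{−0.72a_0}^{0.72a_0} |χ|² du.
The normalization integral ∫|χ|²du over the whole domain equals a_0·A², and A² cancels in the ratio.
Both integrals are even about u = 0, so only the u ≥ 0 halves are needed (the factors of 2 cancel). In terms of t = u/a_0 (A² and the length scale cancel between numerator and denominator), P = [∫_{0}^{0.72} e^(-2·t) dt] / [∫_{0}^{∞} e^(-2·t) dt].
With ∫ e^(-2·t) dt = -e^(-2·t)/2 + C, the region integral is 1/2 - e^(-36/25)/2 and the full one is 1/2.
This works out to P = 0.7631.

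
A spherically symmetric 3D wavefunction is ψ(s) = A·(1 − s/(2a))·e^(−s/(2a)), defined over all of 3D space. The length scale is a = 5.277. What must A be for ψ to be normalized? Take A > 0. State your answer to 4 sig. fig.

Normalization requires ∫|ψ|² 4πs² ds = 1, integrated from 0 to ∞.
(Spherical symmetry: dV = 4πs² ds.)
The integral (without the A² prefactor) comes out to 8·π·a^3.
With a = 5.277: A² = 0.00027077 and A = 0.016455.

A ≈ 0.01646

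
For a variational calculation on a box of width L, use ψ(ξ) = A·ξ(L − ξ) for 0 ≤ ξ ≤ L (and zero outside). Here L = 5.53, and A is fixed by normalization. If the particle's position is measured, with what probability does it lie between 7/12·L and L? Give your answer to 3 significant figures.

P ≈ 0.347

|ψ|² is the probability density, so P = ∫_{7/12·L}^{L} |ψ|² dξ.
Since A² = 1/(L^5/30), this is the region integral divided by the full normalization integral.
Substituting u = ξ/L, A² and the length scale cancel in the ratio: P = ∫_{7/12}^{1} u^2·(1 - u)^2 du / ∫_{0}^{1} u^2·(1 - u)^2 du.
An antiderivative of u^2·(1 - u)^2 is u^3·(6·u^2 - 15·u + 10)/30; evaluating from 7/12 to 1 gives ≈ 0.011554, while the full integral is 1/30.
This works out to P = 0.3466.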